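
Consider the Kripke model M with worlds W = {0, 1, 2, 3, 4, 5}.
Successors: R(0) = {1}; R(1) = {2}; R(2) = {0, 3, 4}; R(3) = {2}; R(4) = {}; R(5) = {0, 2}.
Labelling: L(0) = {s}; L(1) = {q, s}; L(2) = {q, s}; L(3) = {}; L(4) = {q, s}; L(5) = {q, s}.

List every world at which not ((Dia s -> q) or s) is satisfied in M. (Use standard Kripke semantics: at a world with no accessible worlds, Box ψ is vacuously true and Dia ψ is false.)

Let φ = not ((Dia s -> q) or s). Evaluate φ at each world:
  0 (successors {1}): φ is false.
  1 (successors {2}): φ is false.
  2 (successors {0, 3, 4}): φ is false.
  3 (successors {2}): φ is true.
  4 (successors ∅): φ is false.
  5 (successors {0, 2}): φ is false.
For instance, at 1:
  At 1: (Dia s -> q) or s is true, so not ((Dia s -> q) or s) is false.
    At 1: Dia s -> q is true, s is true, so (Dia s -> q) or s is true.
      At 1: Dia s is true, q is true, so Dia s -> q is true.
Satisfying worlds: {3}

3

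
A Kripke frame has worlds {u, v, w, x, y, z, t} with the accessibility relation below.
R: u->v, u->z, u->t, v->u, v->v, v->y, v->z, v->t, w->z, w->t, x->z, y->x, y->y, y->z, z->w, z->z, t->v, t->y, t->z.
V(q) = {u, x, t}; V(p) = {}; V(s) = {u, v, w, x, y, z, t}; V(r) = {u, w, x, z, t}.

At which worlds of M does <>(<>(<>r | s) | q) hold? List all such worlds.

u, v, w, x, y, z, t

Let φ = <>(<>(<>r | s) | q). Evaluate φ at each world:
  u (successors {v, z, t}): φ is true.
  v (successors {u, v, y, z, t}): φ is true.
  w (successors {z, t}): φ is true.
  x (successors {z}): φ is true.
  y (successors {x, y, z}): φ is true.
  z (successors {w, z}): φ is true.
  t (successors {v, y, z}): φ is true.
For instance, at u:
  At u: <>(<>(<>r | s) | q) requires <>(<>r | s) | q at some successor in {v, z, t}.
    <>(<>r | s) | q holds at v, so <>(<>(<>r | s) | q) is true at u.
      At v: <>(<>r | s) is true, q is false, so <>(<>r | s) | q is true.
Satisfying worlds: {u, v, w, x, y, z, t}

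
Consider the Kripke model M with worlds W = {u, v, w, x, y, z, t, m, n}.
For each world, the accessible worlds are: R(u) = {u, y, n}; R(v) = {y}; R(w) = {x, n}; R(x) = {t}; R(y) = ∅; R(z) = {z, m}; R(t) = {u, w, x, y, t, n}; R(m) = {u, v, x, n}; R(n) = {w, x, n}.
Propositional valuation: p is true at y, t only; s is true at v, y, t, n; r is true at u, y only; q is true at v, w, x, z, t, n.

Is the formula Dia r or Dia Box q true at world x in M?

At x: Dia r is false, Dia Box q is false, so Dia r or Dia Box q is false.
  At x: Dia r requires r at some successor in {t}.
    At t: r is false.
  So Dia r is false at x.
  At x: Dia Box q requires Box q at some successor in {t}.
    At t: Box q is false.
  So Dia Box q is false at x.

No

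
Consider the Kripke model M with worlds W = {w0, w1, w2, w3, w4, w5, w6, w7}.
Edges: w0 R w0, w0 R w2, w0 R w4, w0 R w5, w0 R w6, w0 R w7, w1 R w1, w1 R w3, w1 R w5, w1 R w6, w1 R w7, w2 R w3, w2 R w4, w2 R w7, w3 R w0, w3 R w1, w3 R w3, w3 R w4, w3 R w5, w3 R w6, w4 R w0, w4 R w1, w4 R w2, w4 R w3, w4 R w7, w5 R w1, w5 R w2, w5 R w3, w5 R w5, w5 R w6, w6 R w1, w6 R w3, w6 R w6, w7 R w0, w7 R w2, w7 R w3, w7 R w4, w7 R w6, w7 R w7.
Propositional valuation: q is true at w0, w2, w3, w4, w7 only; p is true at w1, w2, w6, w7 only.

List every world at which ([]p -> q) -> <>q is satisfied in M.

w0, w1, w2, w3, w4, w5, w6, w7

Recall that []ψ holds at a world iff ψ holds at every accessible world, and <>ψ holds iff ψ holds at some accessible world.
Let φ = ([]p -> q) -> <>q. Evaluate φ at each world:
  w0 (successors {w0, w2, w4, w5, w6, w7}): φ is true.
  w1 (successors {w1, w3, w5, w6, w7}): φ is true.
  w2 (successors {w3, w4, w7}): φ is true.
  w3 (successors {w0, w1, w3, w4, w5, w6}): φ is true.
  w4 (successors {w0, w1, w2, w3, w7}): φ is true.
  w5 (successors {w1, w2, w3, w5, w6}): φ is true.
  w6 (successors {w1, w3, w6}): φ is true.
  w7 (successors {w0, w2, w3, w4, w6, w7}): φ is true.
For instance, at w6:
  At w6: []p -> q is true, <>q is true, so ([]p -> q) -> <>q is true.
    At w6: []p is false, q is false, so []p -> q is true.
      At w6: []p requires p at every successor {w1, w3, w6}.
        p fails at w3, so []p is false at w6.
    At w6: <>q requires q at some successor in {w1, w3, w6}.
      q holds at w3, so <>q is true at w6.
Satisfying worlds: {w0, w1, w2, w3, w4, w5, w6, w7}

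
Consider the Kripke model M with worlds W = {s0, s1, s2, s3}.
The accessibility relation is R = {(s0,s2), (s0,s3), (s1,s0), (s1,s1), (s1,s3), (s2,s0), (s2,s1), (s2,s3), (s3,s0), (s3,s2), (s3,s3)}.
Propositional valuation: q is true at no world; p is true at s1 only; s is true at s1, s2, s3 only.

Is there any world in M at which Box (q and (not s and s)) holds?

No

Recall that Box ψ holds at a world iff ψ holds at every accessible world, and Dia ψ holds iff ψ holds at some accessible world.
Let φ = Box (q and (not s and s)). Evaluate φ at each world:
  s0 (successors {s2, s3}): φ is false.
  s1 (successors {s0, s1, s3}): φ is false.
  s2 (successors {s0, s1, s3}): φ is false.
  s3 (successors {s0, s2, s3}): φ is false.
For instance, at s0:
  At s0: Box (q and (not s and s)) requires q and (not s and s) at every successor {s2, s3}.
    q and (not s and s) fails at s2, so Box (q and (not s and s)) is false at s0.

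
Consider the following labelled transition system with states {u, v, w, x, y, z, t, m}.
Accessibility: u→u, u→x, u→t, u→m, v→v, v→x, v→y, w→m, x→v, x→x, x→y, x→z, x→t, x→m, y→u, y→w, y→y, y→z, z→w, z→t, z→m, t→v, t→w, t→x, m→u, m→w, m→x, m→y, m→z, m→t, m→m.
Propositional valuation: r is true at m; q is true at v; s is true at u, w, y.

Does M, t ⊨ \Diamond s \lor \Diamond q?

Recall that \Diamond ψ holds at a world iff ψ holds at some accessible world.
At t: \Diamond s is true, \Diamond q is true, so \Diamond s \lor \Diamond q is true.
  At t: \Diamond s requires s at some successor in {v, w, x}.
    s holds at w, so \Diamond s is true at t.
  At t: \Diamond q requires q at some successor in {v, w, x}.
    q holds at v, so \Diamond q is true at t.

Yes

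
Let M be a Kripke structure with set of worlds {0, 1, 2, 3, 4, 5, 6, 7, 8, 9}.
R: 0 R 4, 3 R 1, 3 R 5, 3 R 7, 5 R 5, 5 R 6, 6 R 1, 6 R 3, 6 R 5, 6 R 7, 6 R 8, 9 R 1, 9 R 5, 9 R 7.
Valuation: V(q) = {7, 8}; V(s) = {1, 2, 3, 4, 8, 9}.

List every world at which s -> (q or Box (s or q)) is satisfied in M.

0, 1, 2, 4, 5, 6, 7, 8

Let φ = s -> (q or Box (s or q)). Evaluate φ at each world:
  0 (successors {4}): φ is true.
  1 (successors ∅): φ is true.
  2 (successors ∅): φ is true.
  3 (successors {1, 5, 7}): φ is false.
  4 (successors ∅): φ is true.
  5 (successors {5, 6}): φ is true.
  6 (successors {1, 3, 5, 7, 8}): φ is true.
  7 (successors ∅): φ is true.
  8 (successors ∅): φ is true.
  9 (successors {1, 5, 7}): φ is false.
For instance, at 9:
  At 9: s is true, q or Box (s or q) is false, so s -> (q or Box (s or q)) is false.
    At 9: q is false, Box (s or q) is false, so q or Box (s or q) is false.
      At 9: Box (s or q) requires s or q at every successor {1, 5, 7}.
        s or q fails at 5, so Box (s or q) is false at 9.
Satisfying worlds: {0, 1, 2, 4, 5, 6, 7, 8}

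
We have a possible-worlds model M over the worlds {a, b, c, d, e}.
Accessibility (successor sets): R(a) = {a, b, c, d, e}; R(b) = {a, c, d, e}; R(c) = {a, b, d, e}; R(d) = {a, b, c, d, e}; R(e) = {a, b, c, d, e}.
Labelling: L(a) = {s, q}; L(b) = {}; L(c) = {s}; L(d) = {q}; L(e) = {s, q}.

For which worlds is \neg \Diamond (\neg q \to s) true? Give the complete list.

Let φ = \neg \Diamond (\neg q \to s). Evaluate φ at each world:
  a (successors {a, b, c, d, e}): φ is false.
  b (successors {a, c, d, e}): φ is false.
  c (successors {a, b, d, e}): φ is false.
  d (successors {a, b, c, d, e}): φ is false.
  e (successors {a, b, c, d, e}): φ is false.
For instance, at c:
  At c: \Diamond (\neg q \to s) is true, so \neg \Diamond (\neg q \to s) is false.
    At c: \Diamond (\neg q \to s) requires \neg q \to s at some successor in {a, b, d, e}.
      \neg q \to s holds at a, so \Diamond (\neg q \to s) is true at c.
Satisfying worlds: none.

none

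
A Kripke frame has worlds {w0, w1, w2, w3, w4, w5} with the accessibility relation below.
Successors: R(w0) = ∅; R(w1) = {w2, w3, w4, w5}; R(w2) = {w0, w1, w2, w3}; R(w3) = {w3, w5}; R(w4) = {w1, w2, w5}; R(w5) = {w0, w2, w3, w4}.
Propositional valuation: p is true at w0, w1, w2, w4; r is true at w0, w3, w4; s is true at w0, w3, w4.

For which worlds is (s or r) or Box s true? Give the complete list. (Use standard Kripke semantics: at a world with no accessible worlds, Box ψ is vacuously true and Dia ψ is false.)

w0, w3, w4

Recall that Box ψ holds at a world iff ψ holds at every accessible world, and Dia ψ holds iff ψ holds at some accessible world.
Let φ = (s or r) or Box s. Evaluate φ at each world:
  w0 (successors ∅): φ is true.
  w1 (successors {w2, w3, w4, w5}): φ is false.
  w2 (successors {w0, w1, w2, w3}): φ is false.
  w3 (successors {w3, w5}): φ is true.
  w4 (successors {w1, w2, w5}): φ is true.
  w5 (successors {w0, w2, w3, w4}): φ is false.
For instance, at w5:
  At w5: s or r is false, Box s is false, so (s or r) or Box s is false.
    At w5: Box s requires s at every successor {w0, w2, w3, w4}.
      s fails at w2, so Box s is false at w5.
Satisfying worlds: {w0, w3, w4}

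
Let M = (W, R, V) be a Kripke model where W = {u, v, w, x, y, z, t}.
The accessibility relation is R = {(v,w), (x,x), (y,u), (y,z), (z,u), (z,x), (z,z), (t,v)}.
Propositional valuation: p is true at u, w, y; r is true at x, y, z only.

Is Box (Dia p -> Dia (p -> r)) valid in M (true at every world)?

No

Recall that Box ψ holds at a world iff ψ holds at every accessible world, and Dia ψ holds iff ψ holds at some accessible world.
Let φ = Box (Dia p -> Dia (p -> r)). Evaluate φ at each world:
  u (successors ∅): φ is true.
  v (successors {w}): φ is true.
  w (successors ∅): φ is true.
  x (successors {x}): φ is true.
  y (successors {u, z}): φ is true.
  z (successors {u, x, z}): φ is true.
  t (successors {v}): φ is false.
Detail at t (counterexample):
  At t: Box (Dia p -> Dia (p -> r)) requires Dia p -> Dia (p -> r) at every successor {v}.
    Dia p -> Dia (p -> r) fails at v, so Box (Dia p -> Dia (p -> r)) is false at t.
      At v: Dia p is true, Dia (p -> r) is false, so Dia p -> Dia (p -> r) is false.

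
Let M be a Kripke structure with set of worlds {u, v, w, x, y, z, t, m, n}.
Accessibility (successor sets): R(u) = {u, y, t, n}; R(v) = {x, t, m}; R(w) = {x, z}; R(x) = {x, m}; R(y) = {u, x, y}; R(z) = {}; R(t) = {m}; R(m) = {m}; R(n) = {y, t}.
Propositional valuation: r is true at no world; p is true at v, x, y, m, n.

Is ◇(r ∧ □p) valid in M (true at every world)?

Let φ = ◇(r ∧ □p). Evaluate φ at each world:
  u (successors {u, y, t, n}): φ is false.
  v (successors {x, t, m}): φ is false.
  w (successors {x, z}): φ is false.
  x (successors {x, m}): φ is false.
  y (successors {u, x, y}): φ is false.
  z (successors ∅): φ is false.
  t (successors {m}): φ is false.
  m (successors {m}): φ is false.
  n (successors {y, t}): φ is false.
Detail at u (counterexample):
  At u: ◇(r ∧ □p) requires r ∧ □p at some successor in {u, y, t, n}.
    At u: r ∧ □p is false.
    At y: r ∧ □p is false.
    At t: r ∧ □p is false.
    At n: r ∧ □p is false.
  So ◇(r ∧ □p) is false at u.

No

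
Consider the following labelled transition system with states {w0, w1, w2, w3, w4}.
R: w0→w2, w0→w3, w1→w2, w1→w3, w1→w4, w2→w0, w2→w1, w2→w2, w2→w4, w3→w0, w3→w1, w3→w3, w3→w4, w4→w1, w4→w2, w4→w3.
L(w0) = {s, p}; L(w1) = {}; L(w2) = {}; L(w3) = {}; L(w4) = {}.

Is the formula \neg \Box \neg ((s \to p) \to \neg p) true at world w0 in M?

Yes

At w0: \Box \neg ((s \to p) \to \neg p) is false, so \neg \Box \neg ((s \to p) \to \neg p) is true.
  At w0: \Box \neg ((s \to p) \to \neg p) requires \neg ((s \to p) \to \neg p) at every successor {w2, w3}.
    \neg ((s \to p) \to \neg p) fails at w2, so \Box \neg ((s \to p) \to \neg p) is false at w0.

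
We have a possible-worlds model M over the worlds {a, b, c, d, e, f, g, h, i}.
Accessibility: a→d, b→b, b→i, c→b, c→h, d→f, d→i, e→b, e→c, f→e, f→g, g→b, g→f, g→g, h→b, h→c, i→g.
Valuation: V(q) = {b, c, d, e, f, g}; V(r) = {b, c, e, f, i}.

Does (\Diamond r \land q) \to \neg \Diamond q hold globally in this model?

Recall that \Diamond ψ holds at a world iff ψ holds at some accessible world.
Let φ = (\Diamond r \land q) \to \neg \Diamond q. Evaluate φ at each world:
  a (successors {d}): φ is true.
  b (successors {b, i}): φ is false.
  c (successors {b, h}): φ is false.
  d (successors {f, i}): φ is false.
  e (successors {b, c}): φ is false.
  f (successors {e, g}): φ is false.
  g (successors {b, f, g}): φ is false.
  h (successors {b, c}): φ is true.
  i (successors {g}): φ is true.
Detail at b (counterexample):
  At b: \Diamond r \land q is true, \neg \Diamond q is false, so (\Diamond r \land q) \to \neg \Diamond q is false.
    At b: \Diamond r is true, q is true, so \Diamond r \land q is true.
      At b: \Diamond r requires r at some successor in {b, i}.
        r holds at b, so \Diamond r is true at b.
    At b: \Diamond q is true, so \neg \Diamond q is false.
      At b: \Diamond q requires q at some successor in {b, i}.
        q holds at b, so \Diamond q is true at b.

No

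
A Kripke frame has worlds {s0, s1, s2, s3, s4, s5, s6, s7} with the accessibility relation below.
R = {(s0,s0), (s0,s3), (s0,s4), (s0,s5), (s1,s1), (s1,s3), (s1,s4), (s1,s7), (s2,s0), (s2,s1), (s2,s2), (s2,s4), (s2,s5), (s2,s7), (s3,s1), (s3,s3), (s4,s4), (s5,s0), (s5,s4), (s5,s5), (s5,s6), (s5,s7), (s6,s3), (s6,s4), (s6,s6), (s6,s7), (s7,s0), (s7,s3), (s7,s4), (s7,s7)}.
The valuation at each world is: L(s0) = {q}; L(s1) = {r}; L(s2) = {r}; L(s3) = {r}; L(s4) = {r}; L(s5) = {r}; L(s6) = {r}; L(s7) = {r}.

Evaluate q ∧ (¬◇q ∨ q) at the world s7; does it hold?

No

Recall that ◇ψ holds at a world iff ψ holds at some accessible world.
At s7: q is false, ¬◇q ∨ q is false, so q ∧ (¬◇q ∨ q) is false.
  At s7: ¬◇q is false, q is false, so ¬◇q ∨ q is false.
    At s7: ◇q is true, so ¬◇q is false.
      At s7: ◇q requires q at some successor in {s0, s3, s4, s7}.
        q holds at s0, so ◇q is true at s7.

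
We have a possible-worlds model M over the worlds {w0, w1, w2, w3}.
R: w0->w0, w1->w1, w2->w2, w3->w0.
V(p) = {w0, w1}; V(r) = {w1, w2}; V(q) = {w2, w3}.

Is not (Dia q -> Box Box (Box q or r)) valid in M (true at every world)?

No

Let φ = not (Dia q -> Box Box (Box q or r)). Evaluate φ at each world:
  w0 (successors {w0}): φ is false.
  w1 (successors {w1}): φ is false.
  w2 (successors {w2}): φ is false.
  w3 (successors {w0}): φ is false.
Detail at w0 (counterexample):
  At w0: Dia q -> Box Box (Box q or r) is true, so not (Dia q -> Box Box (Box q or r)) is false.
    At w0: Dia q is false, Box Box (Box q or r) is false, so Dia q -> Box Box (Box q or r) is true.
      At w0: Dia q requires q at some successor in {w0}.
        At w0: q is false.
      So Dia q is false at w0.
      At w0: Box Box (Box q or r) requires Box (Box q or r) at every successor {w0}.
        Box (Box q or r) fails at w0, so Box Box (Box q or r) is false at w0.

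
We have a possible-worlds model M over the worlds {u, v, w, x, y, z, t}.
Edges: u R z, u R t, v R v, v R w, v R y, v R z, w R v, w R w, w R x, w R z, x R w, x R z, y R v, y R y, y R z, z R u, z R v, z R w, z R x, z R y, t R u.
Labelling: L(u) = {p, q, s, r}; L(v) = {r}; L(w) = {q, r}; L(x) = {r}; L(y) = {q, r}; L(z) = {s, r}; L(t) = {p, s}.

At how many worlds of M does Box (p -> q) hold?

6

Let φ = Box (p -> q). Evaluate φ at each world:
  u (successors {z, t}): φ is false.
  v (successors {v, w, y, z}): φ is true.
  w (successors {v, w, x, z}): φ is true.
  x (successors {w, z}): φ is true.
  y (successors {v, y, z}): φ is true.
  z (successors {u, v, w, x, y}): φ is true.
  t (successors {u}): φ is true.
For instance, at v:
  At v: Box (p -> q) requires p -> q at every successor {v, w, y, z}.
    At v: p -> q is true.
    At w: p -> q is true.
    At y: p -> q is true.
    At z: p -> q is true.
  So Box (p -> q) is true at v.
Satisfying worlds: {v, w, x, y, z, t}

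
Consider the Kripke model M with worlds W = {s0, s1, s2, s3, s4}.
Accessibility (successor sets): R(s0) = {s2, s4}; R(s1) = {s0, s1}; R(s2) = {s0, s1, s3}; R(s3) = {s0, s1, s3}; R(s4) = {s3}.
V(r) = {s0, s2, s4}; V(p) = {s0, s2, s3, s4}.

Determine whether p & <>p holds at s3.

At s3: p is true, <>p is true, so p & <>p is true.
  At s3: <>p requires p at some successor in {s0, s1, s3}.
    p holds at s0, so <>p is true at s3.

Yes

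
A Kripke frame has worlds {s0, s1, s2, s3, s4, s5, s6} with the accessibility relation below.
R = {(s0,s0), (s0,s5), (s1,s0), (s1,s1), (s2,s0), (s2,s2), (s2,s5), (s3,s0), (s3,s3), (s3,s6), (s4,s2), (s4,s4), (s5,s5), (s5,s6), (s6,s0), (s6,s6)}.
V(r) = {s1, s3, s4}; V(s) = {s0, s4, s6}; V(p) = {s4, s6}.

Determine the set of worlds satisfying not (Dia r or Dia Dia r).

s0, s2, s5, s6

Let φ = not (Dia r or Dia Dia r). Evaluate φ at each world:
  s0 (successors {s0, s5}): φ is true.
  s1 (successors {s0, s1}): φ is false.
  s2 (successors {s0, s2, s5}): φ is true.
  s3 (successors {s0, s3, s6}): φ is false.
  s4 (successors {s2, s4}): φ is false.
  s5 (successors {s5, s6}): φ is true.
  s6 (successors {s0, s6}): φ is true.
For instance, at s2:
  At s2: Dia r or Dia Dia r is false, so not (Dia r or Dia Dia r) is true.
    At s2: Dia r is false, Dia Dia r is false, so Dia r or Dia Dia r is false.
      At s2: Dia r requires r at some successor in {s0, s2, s5}.
        At s0: r is false.
        At s2: r is false.
        At s5: r is false.
      So Dia r is false at s2.
      At s2: Dia Dia r requires Dia r at some successor in {s0, s2, s5}.
        At s0: Dia r is false.
        At s2: Dia r is false.
        At s5: Dia r is false.
      So Dia Dia r is false at s2.
Satisfying worlds: {s0, s2, s5, s6}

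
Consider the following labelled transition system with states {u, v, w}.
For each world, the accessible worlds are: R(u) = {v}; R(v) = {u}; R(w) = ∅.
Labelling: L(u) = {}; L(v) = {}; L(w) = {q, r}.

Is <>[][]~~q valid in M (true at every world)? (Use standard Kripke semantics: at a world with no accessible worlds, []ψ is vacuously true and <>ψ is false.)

No

Recall that []ψ holds at a world iff ψ holds at every accessible world, and <>ψ holds iff ψ holds at some accessible world.
Let φ = <>[][]~~q. Evaluate φ at each world:
  u (successors {v}): φ is false.
  v (successors {u}): φ is false.
  w (successors ∅): φ is false.
Detail at u (counterexample):
  At u: <>[][]~~q requires [][]~~q at some successor in {v}.
    At v: [][]~~q is false.
  So <>[][]~~q is false at u.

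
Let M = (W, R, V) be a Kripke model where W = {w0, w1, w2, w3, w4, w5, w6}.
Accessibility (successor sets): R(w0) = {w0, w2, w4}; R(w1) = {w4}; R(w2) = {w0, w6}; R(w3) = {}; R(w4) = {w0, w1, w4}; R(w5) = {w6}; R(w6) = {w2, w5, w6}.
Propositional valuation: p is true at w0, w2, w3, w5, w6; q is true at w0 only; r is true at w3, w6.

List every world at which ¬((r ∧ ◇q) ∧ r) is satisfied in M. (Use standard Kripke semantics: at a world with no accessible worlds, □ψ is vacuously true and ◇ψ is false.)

w0, w1, w2, w3, w4, w5, w6

Let φ = ¬((r ∧ ◇q) ∧ r). Evaluate φ at each world:
  w0 (successors {w0, w2, w4}): φ is true.
  w1 (successors {w4}): φ is true.
  w2 (successors {w0, w6}): φ is true.
  w3 (successors ∅): φ is true.
  w4 (successors {w0, w1, w4}): φ is true.
  w5 (successors {w6}): φ is true.
  w6 (successors {w2, w5, w6}): φ is true.
For instance, at w6:
  At w6: (r ∧ ◇q) ∧ r is false, so ¬((r ∧ ◇q) ∧ r) is true.
    At w6: r ∧ ◇q is false, r is true, so (r ∧ ◇q) ∧ r is false.
      At w6: r is true, ◇q is false, so r ∧ ◇q is false.
Satisfying worlds: {w0, w1, w2, w3, w4, w5, w6}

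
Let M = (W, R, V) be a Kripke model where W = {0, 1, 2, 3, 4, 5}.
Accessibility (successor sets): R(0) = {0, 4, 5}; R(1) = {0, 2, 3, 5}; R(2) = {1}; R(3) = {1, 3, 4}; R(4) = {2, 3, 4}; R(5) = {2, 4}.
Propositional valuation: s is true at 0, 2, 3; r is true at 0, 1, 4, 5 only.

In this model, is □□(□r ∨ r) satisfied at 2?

Recall that □ψ holds at a world iff ψ holds at every accessible world, and ◇ψ holds iff ψ holds at some accessible world.
At 2: □□(□r ∨ r) requires □(□r ∨ r) at every successor {1}.
  □(□r ∨ r) fails at 1, so □□(□r ∨ r) is false at 2.
    At 1: □(□r ∨ r) requires □r ∨ r at every successor {0, 2, 3, 5}.
      □r ∨ r fails at 3, so □(□r ∨ r) is false at 1.

No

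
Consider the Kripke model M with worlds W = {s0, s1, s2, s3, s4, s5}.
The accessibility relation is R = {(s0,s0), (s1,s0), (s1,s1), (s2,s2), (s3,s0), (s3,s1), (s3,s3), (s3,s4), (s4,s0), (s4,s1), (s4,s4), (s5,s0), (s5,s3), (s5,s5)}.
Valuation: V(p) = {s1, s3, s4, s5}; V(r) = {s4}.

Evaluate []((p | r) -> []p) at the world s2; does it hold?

Yes

At s2: []((p | r) -> []p) requires (p | r) -> []p at every successor {s2}.
    At s2: p | r is false, []p is false, so (p | r) -> []p is true.
      At s2: []p requires p at every successor {s2}.
        p fails at s2, so []p is false at s2.
So []((p | r) -> []p) is true at s2.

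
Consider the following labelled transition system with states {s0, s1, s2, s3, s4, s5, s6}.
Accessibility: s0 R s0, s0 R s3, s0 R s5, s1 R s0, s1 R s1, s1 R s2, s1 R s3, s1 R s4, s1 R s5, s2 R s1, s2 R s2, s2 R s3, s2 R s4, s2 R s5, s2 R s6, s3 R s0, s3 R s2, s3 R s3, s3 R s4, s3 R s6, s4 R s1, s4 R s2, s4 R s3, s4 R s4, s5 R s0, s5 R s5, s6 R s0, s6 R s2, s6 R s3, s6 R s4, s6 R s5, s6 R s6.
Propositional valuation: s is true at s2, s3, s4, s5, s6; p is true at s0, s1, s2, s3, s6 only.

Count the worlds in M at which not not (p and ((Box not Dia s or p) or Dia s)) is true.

5

Let φ = not not (p and ((Box not Dia s or p) or Dia s)). Evaluate φ at each world:
  s0 (successors {s0, s3, s5}): φ is true.
  s1 (successors {s0, s1, s2, s3, s4, s5}): φ is true.
  s2 (successors {s1, s2, s3, s4, s5, s6}): φ is true.
  s3 (successors {s0, s2, s3, s4, s6}): φ is true.
  s4 (successors {s1, s2, s3, s4}): φ is false.
  s5 (successors {s0, s5}): φ is false.
  s6 (successors {s0, s2, s3, s4, s5, s6}): φ is true.
For instance, at s4:
  At s4: not (p and ((Box not Dia s or p) or Dia s)) is true, so not not (p and ((Box not Dia s or p) or Dia s)) is false.
    At s4: p and ((Box not Dia s or p) or Dia s) is false, so not (p and ((Box not Dia s or p) or Dia s)) is true.
      At s4: p is false, (Box not Dia s or p) or Dia s is true, so p and ((Box not Dia s or p) or Dia s) is false.
Satisfying worlds: {s0, s1, s2, s3, s6}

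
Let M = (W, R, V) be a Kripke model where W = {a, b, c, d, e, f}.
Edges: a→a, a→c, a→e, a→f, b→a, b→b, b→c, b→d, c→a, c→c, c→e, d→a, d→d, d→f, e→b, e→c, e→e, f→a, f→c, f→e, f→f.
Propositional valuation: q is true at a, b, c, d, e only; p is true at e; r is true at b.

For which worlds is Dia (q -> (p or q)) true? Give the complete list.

a, b, c, d, e, f

Let φ = Dia (q -> (p or q)). Evaluate φ at each world:
  a (successors {a, c, e, f}): φ is true.
  b (successors {a, b, c, d}): φ is true.
  c (successors {a, c, e}): φ is true.
  d (successors {a, d, f}): φ is true.
  e (successors {b, c, e}): φ is true.
  f (successors {a, c, e, f}): φ is true.
For instance, at e:
  At e: Dia (q -> (p or q)) requires q -> (p or q) at some successor in {b, c, e}.
    q -> (p or q) holds at b, so Dia (q -> (p or q)) is true at e.
Satisfying worlds: {a, b, c, d, e, f}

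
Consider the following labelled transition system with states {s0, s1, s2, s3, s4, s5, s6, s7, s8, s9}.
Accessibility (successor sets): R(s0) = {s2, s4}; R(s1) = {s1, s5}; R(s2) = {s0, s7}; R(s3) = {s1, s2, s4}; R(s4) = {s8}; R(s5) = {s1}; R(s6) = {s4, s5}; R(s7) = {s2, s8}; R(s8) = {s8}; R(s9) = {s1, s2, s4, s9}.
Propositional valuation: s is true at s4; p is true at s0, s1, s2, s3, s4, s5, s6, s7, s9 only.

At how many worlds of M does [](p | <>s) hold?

Recall that []ψ holds at a world iff ψ holds at every accessible world, and <>ψ holds iff ψ holds at some accessible world.
Let φ = [](p | <>s). Evaluate φ at each world:
  s0 (successors {s2, s4}): φ is true.
  s1 (successors {s1, s5}): φ is true.
  s2 (successors {s0, s7}): φ is true.
  s3 (successors {s1, s2, s4}): φ is true.
  s4 (successors {s8}): φ is false.
  s5 (successors {s1}): φ is true.
  s6 (successors {s4, s5}): φ is true.
  s7 (successors {s2, s8}): φ is false.
  s8 (successors {s8}): φ is false.
  s9 (successors {s1, s2, s4, s9}): φ is true.
For instance, at s1:
  At s1: [](p | <>s) requires p | <>s at every successor {s1, s5}.
      At s1: p is true, <>s is false, so p | <>s is true.
      At s5: p is true, <>s is false, so p | <>s is true.
  So [](p | <>s) is true at s1.
Satisfying worlds: {s0, s1, s2, s3, s5, s6, s9}

7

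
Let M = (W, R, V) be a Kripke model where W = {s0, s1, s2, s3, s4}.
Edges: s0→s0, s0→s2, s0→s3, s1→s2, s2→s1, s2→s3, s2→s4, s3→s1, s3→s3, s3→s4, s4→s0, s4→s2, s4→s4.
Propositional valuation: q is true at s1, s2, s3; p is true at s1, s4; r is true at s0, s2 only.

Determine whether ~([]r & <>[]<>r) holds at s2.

At s2: []r & <>[]<>r is false, so ~([]r & <>[]<>r) is true.
  At s2: []r is false, <>[]<>r is false, so []r & <>[]<>r is false.
    At s2: []r requires r at every successor {s1, s3, s4}.
      r fails at s1, so []r is false at s2.
    At s2: <>[]<>r requires []<>r at some successor in {s1, s3, s4}.
      At s1: []<>r is false.
      At s3: []<>r is false.
      At s4: []<>r is false.
    So <>[]<>r is false at s2.

Yes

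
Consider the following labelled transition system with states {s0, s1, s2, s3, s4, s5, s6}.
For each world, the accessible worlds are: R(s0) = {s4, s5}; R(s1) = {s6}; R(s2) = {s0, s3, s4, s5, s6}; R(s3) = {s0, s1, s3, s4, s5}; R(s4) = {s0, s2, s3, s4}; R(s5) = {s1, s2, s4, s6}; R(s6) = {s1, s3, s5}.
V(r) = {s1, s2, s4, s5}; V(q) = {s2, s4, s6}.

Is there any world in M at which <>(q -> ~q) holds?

Let φ = <>(q -> ~q). Evaluate φ at each world:
  s0 (successors {s4, s5}): φ is true.
  s1 (successors {s6}): φ is false.
  s2 (successors {s0, s3, s4, s5, s6}): φ is true.
  s3 (successors {s0, s1, s3, s4, s5}): φ is true.
  s4 (successors {s0, s2, s3, s4}): φ is true.
  s5 (successors {s1, s2, s4, s6}): φ is true.
  s6 (successors {s1, s3, s5}): φ is true.
Detail at s0 (witness):
  At s0: <>(q -> ~q) requires q -> ~q at some successor in {s4, s5}.
    q -> ~q holds at s5, so <>(q -> ~q) is true at s0.

Yes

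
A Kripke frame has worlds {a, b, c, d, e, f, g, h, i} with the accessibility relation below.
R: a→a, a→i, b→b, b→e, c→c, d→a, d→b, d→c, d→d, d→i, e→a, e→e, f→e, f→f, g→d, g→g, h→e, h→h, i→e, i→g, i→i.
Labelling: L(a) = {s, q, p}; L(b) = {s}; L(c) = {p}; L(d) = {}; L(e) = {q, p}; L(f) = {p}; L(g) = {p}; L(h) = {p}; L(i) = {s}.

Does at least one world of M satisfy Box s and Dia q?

Yes

Let φ = Box s and Dia q. Evaluate φ at each world:
  a (successors {a, i}): φ is true.
  b (successors {b, e}): φ is false.
  c (successors {c}): φ is false.
  d (successors {a, b, c, d, i}): φ is false.
  e (successors {a, e}): φ is false.
  f (successors {e, f}): φ is false.
  g (successors {d, g}): φ is false.
  h (successors {e, h}): φ is false.
  i (successors {e, g, i}): φ is false.
Detail at a (witness):
  At a: Box s is true, Dia q is true, so Box s and Dia q is true.
    At a: Box s requires s at every successor {a, i}.
      At a: s is true.
      At i: s is true.
    So Box s is true at a.
    At a: Dia q requires q at some successor in {a, i}.
      q holds at a, so Dia q is true at a.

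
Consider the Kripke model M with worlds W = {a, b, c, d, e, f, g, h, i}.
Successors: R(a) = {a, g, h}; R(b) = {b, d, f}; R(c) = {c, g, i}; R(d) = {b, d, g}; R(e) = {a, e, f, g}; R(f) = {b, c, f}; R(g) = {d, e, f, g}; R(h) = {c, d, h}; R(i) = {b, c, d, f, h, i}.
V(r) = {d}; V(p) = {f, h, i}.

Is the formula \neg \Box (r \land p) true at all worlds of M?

Yes

Let φ = \neg \Box (r \land p). Evaluate φ at each world:
  a (successors {a, g, h}): φ is true.
  b (successors {b, d, f}): φ is true.
  c (successors {c, g, i}): φ is true.
  d (successors {b, d, g}): φ is true.
  e (successors {a, e, f, g}): φ is true.
  f (successors {b, c, f}): φ is true.
  g (successors {d, e, f, g}): φ is true.
  h (successors {c, d, h}): φ is true.
  i (successors {b, c, d, f, h, i}): φ is true.
For instance, at a:
  At a: \Box (r \land p) is false, so \neg \Box (r \land p) is true.
    At a: \Box (r \land p) requires r \land p at every successor {a, g, h}.
      r \land p fails at a, so \Box (r \land p) is false at a.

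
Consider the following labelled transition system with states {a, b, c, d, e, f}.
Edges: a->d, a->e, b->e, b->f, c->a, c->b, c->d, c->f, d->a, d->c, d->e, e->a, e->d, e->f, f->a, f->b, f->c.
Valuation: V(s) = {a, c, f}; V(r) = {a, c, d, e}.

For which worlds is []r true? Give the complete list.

Let φ = []r. Evaluate φ at each world:
  a (successors {d, e}): φ is true.
  b (successors {e, f}): φ is false.
  c (successors {a, b, d, f}): φ is false.
  d (successors {a, c, e}): φ is true.
  e (successors {a, d, f}): φ is false.
  f (successors {a, b, c}): φ is false.
For instance, at d:
  At d: []r requires r at every successor {a, c, e}.
    At a: r is true.
    At c: r is true.
    At e: r is true.
  So []r is true at d.
Satisfying worlds: {a, d}

a, d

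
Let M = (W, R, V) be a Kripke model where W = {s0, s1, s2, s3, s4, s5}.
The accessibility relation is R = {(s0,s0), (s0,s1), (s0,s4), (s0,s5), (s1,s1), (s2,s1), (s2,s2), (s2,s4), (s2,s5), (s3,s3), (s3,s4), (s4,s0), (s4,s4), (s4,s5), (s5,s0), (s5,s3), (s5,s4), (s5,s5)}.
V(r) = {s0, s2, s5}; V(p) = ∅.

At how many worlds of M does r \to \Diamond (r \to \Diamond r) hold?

6

Let φ = r \to \Diamond (r \to \Diamond r). Evaluate φ at each world:
  s0 (successors {s0, s1, s4, s5}): φ is true.
  s1 (successors {s1}): φ is true.
  s2 (successors {s1, s2, s4, s5}): φ is true.
  s3 (successors {s3, s4}): φ is true.
  s4 (successors {s0, s4, s5}): φ is true.
  s5 (successors {s0, s3, s4, s5}): φ is true.
For instance, at s2:
  At s2: r is true, \Diamond (r \to \Diamond r) is true, so r \to \Diamond (r \to \Diamond r) is true.
    At s2: \Diamond (r \to \Diamond r) requires r \to \Diamond r at some successor in {s1, s2, s4, s5}.
      r \to \Diamond r holds at s1, so \Diamond (r \to \Diamond r) is true at s2.
Satisfying worlds: {s0, s1, s2, s3, s4, s5}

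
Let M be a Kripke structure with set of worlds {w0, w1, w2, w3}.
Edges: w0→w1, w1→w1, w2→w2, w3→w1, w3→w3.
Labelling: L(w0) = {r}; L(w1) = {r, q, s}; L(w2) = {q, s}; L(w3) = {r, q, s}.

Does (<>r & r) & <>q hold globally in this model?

No

Recall that <>ψ holds at a world iff ψ holds at some accessible world.
Let φ = (<>r & r) & <>q. Evaluate φ at each world:
  w0 (successors {w1}): φ is true.
  w1 (successors {w1}): φ is true.
  w2 (successors {w2}): φ is false.
  w3 (successors {w1, w3}): φ is true.
Detail at w2 (counterexample):
  At w2: <>r & r is false, <>q is true, so (<>r & r) & <>q is false.
    At w2: <>r is false, r is false, so <>r & r is false.
      At w2: <>r requires r at some successor in {w2}.
        At w2: r is false.
      So <>r is false at w2.
    At w2: <>q requires q at some successor in {w2}.
      q holds at w2, so <>q is true at w2.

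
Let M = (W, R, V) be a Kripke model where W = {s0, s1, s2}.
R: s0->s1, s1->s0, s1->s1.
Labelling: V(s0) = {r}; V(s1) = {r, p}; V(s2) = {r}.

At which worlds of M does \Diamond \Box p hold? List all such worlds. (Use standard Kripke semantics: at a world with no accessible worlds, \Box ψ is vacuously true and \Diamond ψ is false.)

Let φ = \Diamond \Box p. Evaluate φ at each world:
  s0 (successors {s1}): φ is false.
  s1 (successors {s0, s1}): φ is true.
  s2 (successors ∅): φ is false.
For instance, at s0:
  At s0: \Diamond \Box p requires \Box p at some successor in {s1}.
    At s1: \Box p is false.
  So \Diamond \Box p is false at s0.
Satisfying worlds: {s1}

s1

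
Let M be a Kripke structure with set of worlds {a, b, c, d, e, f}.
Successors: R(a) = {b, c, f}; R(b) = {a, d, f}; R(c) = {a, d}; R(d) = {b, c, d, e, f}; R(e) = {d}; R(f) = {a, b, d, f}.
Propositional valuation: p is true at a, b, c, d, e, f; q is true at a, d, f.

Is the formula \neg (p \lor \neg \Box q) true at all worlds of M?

No

Let φ = \neg (p \lor \neg \Box q). Evaluate φ at each world:
  a (successors {b, c, f}): φ is false.
  b (successors {a, d, f}): φ is false.
  c (successors {a, d}): φ is false.
  d (successors {b, c, d, e, f}): φ is false.
  e (successors {d}): φ is false.
  f (successors {a, b, d, f}): φ is false.
Detail at a (counterexample):
  At a: p \lor \neg \Box q is true, so \neg (p \lor \neg \Box q) is false.
    At a: p is true, \neg \Box q is true, so p \lor \neg \Box q is true.
      At a: \Box q is false, so \neg \Box q is true.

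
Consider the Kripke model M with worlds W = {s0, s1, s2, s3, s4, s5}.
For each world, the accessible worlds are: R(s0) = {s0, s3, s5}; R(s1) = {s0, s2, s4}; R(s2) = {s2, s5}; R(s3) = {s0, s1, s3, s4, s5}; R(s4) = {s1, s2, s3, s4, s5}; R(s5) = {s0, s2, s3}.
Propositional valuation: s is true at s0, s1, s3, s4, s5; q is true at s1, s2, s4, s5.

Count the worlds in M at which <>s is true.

6

Let φ = <>s. Evaluate φ at each world:
  s0 (successors {s0, s3, s5}): φ is true.
  s1 (successors {s0, s2, s4}): φ is true.
  s2 (successors {s2, s5}): φ is true.
  s3 (successors {s0, s1, s3, s4, s5}): φ is true.
  s4 (successors {s1, s2, s3, s4, s5}): φ is true.
  s5 (successors {s0, s2, s3}): φ is true.
For instance, at s4:
  At s4: <>s requires s at some successor in {s1, s2, s3, s4, s5}.
    s holds at s1, so <>s is true at s4.
Satisfying worlds: {s0, s1, s2, s3, s4, s5}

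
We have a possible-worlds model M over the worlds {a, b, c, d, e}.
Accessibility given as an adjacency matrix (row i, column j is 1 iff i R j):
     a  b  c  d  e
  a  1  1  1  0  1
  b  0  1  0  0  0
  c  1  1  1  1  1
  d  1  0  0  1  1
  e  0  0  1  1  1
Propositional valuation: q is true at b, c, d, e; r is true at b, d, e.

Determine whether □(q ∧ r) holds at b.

Yes

Recall that □ψ holds at a world iff ψ holds at every accessible world, and ◇ψ holds iff ψ holds at some accessible world.
At b: □(q ∧ r) requires q ∧ r at every successor {b}.
  At b: q ∧ r is true.
So □(q ∧ r) is true at b.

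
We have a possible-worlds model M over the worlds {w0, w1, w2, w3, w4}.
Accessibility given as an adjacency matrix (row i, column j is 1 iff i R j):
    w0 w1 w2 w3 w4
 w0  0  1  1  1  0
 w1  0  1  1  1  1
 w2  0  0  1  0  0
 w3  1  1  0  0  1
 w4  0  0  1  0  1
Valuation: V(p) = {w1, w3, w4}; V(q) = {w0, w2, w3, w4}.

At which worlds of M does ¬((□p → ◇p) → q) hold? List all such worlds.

Let φ = ¬((□p → ◇p) → q). Evaluate φ at each world:
  w0 (successors {w1, w2, w3}): φ is false.
  w1 (successors {w1, w2, w3, w4}): φ is true.
  w2 (successors {w2}): φ is false.
  w3 (successors {w0, w1, w4}): φ is false.
  w4 (successors {w2, w4}): φ is false.
For instance, at w2:
  At w2: (□p → ◇p) → q is true, so ¬((□p → ◇p) → q) is false.
    At w2: □p → ◇p is true, q is true, so (□p → ◇p) → q is true.
      At w2: □p is false, ◇p is false, so □p → ◇p is true.
Satisfying worlds: {w1}

w1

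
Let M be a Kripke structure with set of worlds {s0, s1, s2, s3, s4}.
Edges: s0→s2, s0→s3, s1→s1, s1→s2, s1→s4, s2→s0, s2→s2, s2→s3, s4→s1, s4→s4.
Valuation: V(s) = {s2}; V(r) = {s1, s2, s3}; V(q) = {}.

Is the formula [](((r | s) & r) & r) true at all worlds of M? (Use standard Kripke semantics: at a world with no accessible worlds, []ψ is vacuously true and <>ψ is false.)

Let φ = [](((r | s) & r) & r). Evaluate φ at each world:
  s0 (successors {s2, s3}): φ is true.
  s1 (successors {s1, s2, s4}): φ is false.
  s2 (successors {s0, s2, s3}): φ is false.
  s3 (successors ∅): φ is true.
  s4 (successors {s1, s4}): φ is false.
Detail at s1 (counterexample):
  At s1: [](((r | s) & r) & r) requires ((r | s) & r) & r at every successor {s1, s2, s4}.
    ((r | s) & r) & r fails at s4, so [](((r | s) & r) & r) is false at s1.

No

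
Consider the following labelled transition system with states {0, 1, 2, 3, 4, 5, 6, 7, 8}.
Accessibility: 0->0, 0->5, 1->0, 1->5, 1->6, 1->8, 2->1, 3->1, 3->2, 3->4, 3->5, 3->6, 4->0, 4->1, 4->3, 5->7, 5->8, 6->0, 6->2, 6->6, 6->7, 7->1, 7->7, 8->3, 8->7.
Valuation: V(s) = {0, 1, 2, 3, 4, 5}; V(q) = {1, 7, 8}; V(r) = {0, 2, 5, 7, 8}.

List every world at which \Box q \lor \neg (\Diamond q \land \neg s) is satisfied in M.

Let φ = \Box q \lor \neg (\Diamond q \land \neg s). Evaluate φ at each world:
  0 (successors {0, 5}): φ is true.
  1 (successors {0, 5, 6, 8}): φ is true.
  2 (successors {1}): φ is true.
  3 (successors {1, 2, 4, 5, 6}): φ is true.
  4 (successors {0, 1, 3}): φ is true.
  5 (successors {7, 8}): φ is true.
  6 (successors {0, 2, 6, 7}): φ is false.
  7 (successors {1, 7}): φ is true.
  8 (successors {3, 7}): φ is false.
For instance, at 2:
  At 2: \Box q is true, \neg (\Diamond q \land \neg s) is true, so \Box q \lor \neg (\Diamond q \land \neg s) is true.
    At 2: \Box q requires q at every successor {1}.
      At 1: q is true.
    So \Box q is true at 2.
    At 2: \Diamond q \land \neg s is false, so \neg (\Diamond q \land \neg s) is true.
      At 2: \Diamond q is true, \neg s is false, so \Diamond q \land \neg s is false.
Satisfying worlds: {0, 1, 2, 3, 4, 5, 7}

0, 1, 2, 3, 4, 5, 7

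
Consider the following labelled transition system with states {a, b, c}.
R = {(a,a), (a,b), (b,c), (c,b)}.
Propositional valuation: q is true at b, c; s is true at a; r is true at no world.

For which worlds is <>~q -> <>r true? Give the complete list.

Let φ = <>~q -> <>r. Evaluate φ at each world:
  a (successors {a, b}): φ is false.
  b (successors {c}): φ is true.
  c (successors {b}): φ is true.
For instance, at c:
  At c: <>~q is false, <>r is false, so <>~q -> <>r is true.
    At c: <>~q requires ~q at some successor in {b}.
      At b: ~q is false.
    So <>~q is false at c.
    At c: <>r requires r at some successor in {b}.
      At b: r is false.
    So <>r is false at c.
Satisfying worlds: {b, c}

b, c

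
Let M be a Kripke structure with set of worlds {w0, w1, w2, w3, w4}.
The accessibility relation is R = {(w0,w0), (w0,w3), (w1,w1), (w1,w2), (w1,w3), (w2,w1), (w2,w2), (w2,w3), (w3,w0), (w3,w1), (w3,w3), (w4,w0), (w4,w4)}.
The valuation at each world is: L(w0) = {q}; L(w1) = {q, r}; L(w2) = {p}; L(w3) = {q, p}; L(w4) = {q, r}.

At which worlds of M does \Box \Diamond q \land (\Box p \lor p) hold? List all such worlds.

w2, w3

Recall that \Box ψ holds at a world iff ψ holds at every accessible world, and \Diamond ψ holds iff ψ holds at some accessible world.
Let φ = \Box \Diamond q \land (\Box p \lor p). Evaluate φ at each world:
  w0 (successors {w0, w3}): φ is false.
  w1 (successors {w1, w2, w3}): φ is false.
  w2 (successors {w1, w2, w3}): φ is true.
  w3 (successors {w0, w1, w3}): φ is true.
  w4 (successors {w0, w4}): φ is false.
For instance, at w2:
  At w2: \Box \Diamond q is true, \Box p \lor p is true, so \Box \Diamond q \land (\Box p \lor p) is true.
    At w2: \Box \Diamond q requires \Diamond q at every successor {w1, w2, w3}.
      At w1: \Diamond q is true.
      At w2: \Diamond q is true.
      At w3: \Diamond q is true.
    So \Box \Diamond q is true at w2.
    At w2: \Box p is false, p is true, so \Box p \lor p is true.
      At w2: \Box p requires p at every successor {w1, w2, w3}.
        p fails at w1, so \Box p is false at w2.
Satisfying worlds: {w2, w3}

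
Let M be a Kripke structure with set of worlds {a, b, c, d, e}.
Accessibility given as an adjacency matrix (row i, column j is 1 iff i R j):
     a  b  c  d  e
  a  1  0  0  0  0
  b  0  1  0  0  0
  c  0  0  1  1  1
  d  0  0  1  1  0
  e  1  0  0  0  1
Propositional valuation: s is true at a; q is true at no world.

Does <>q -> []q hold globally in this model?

Yes

Recall that []ψ holds at a world iff ψ holds at every accessible world, and <>ψ holds iff ψ holds at some accessible world.
Let φ = <>q -> []q. Evaluate φ at each world:
  a (successors {a}): φ is true.
  b (successors {b}): φ is true.
  c (successors {c, d, e}): φ is true.
  d (successors {c, d}): φ is true.
  e (successors {a, e}): φ is true.
For instance, at e:
  At e: <>q is false, []q is false, so <>q -> []q is true.
    At e: <>q requires q at some successor in {a, e}.
      At a: q is false.
      At e: q is false.
    So <>q is false at e.
    At e: []q requires q at every successor {a, e}.
      q fails at a, so []q is false at e.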